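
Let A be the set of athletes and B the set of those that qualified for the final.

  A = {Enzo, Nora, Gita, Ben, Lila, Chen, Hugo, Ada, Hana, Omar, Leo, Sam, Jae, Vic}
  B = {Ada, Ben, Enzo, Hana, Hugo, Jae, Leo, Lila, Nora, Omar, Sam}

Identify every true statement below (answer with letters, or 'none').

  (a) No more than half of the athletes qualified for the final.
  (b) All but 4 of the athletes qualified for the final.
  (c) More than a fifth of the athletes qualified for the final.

|A| = 14, |A ∩ B| = 11, |A ∖ B| = 3.
(a) |A ∩ B| ≤ |A ∖ B|: fails.
(b) |A ∖ B| = 4: fails.
(c) |A ∩ B| / |A| > 1/5: holds.

(c)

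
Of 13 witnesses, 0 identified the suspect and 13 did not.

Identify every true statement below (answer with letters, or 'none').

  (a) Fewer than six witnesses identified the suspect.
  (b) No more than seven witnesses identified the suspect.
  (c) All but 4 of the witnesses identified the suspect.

(a), (b)

|A| = 13, |A ∩ B| = 0, |A ∖ B| = 13.
(a) |A ∩ B| < 6: holds.
(b) |A ∩ B| ≤ 7: holds.
(c) |A ∖ B| = 4: fails.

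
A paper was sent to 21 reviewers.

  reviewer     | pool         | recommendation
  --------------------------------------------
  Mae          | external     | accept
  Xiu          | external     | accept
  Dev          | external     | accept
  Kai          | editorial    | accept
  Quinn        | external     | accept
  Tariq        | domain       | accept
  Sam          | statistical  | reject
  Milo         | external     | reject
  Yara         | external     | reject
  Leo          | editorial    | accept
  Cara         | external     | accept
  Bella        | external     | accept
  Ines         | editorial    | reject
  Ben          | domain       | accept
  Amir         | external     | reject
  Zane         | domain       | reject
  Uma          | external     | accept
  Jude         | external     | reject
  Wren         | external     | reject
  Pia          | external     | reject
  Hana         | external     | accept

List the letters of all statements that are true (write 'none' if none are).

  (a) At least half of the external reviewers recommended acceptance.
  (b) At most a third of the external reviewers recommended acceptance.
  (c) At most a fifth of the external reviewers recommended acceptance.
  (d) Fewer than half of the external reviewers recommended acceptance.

|A| = 14, |A ∩ B| = 8, |A ∖ B| = 6.
(a) |A ∩ B| ≥ |A ∖ B|: holds.
(b) |A ∩ B| / |A| ≤ 1/3: fails.
(c) |A ∩ B| / |A| ≤ 1/5: fails.
(d) |A ∩ B| < |A ∖ B|: fails.

(a)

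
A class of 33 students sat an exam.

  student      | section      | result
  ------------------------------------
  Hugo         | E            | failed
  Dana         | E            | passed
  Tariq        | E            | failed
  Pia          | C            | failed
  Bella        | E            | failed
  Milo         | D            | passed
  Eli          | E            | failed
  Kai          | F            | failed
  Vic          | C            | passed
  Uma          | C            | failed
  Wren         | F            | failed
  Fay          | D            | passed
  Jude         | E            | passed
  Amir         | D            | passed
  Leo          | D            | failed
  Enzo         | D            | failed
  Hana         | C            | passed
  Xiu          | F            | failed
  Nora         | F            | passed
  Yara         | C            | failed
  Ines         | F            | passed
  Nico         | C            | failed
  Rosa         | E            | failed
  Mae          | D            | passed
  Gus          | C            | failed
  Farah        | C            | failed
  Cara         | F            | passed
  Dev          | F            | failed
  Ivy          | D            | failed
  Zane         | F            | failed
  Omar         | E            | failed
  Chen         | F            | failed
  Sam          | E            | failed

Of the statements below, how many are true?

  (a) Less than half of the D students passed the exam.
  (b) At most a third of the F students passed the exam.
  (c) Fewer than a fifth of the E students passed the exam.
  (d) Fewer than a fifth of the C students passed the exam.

1

(a) D: |A| = 7, |A ∩ B| = 4; needs |A ∩ B| < |A ∖ B| — false.
(b) F: |A| = 9, |A ∩ B| = 3; needs |A ∩ B| / |A| ≤ 1/3 — true.
(c) E: |A| = 9, |A ∩ B| = 2; needs |A ∩ B| / |A| < 1/5 — false.
(d) C: |A| = 8, |A ∩ B| = 2; needs |A ∩ B| / |A| < 1/5 — false.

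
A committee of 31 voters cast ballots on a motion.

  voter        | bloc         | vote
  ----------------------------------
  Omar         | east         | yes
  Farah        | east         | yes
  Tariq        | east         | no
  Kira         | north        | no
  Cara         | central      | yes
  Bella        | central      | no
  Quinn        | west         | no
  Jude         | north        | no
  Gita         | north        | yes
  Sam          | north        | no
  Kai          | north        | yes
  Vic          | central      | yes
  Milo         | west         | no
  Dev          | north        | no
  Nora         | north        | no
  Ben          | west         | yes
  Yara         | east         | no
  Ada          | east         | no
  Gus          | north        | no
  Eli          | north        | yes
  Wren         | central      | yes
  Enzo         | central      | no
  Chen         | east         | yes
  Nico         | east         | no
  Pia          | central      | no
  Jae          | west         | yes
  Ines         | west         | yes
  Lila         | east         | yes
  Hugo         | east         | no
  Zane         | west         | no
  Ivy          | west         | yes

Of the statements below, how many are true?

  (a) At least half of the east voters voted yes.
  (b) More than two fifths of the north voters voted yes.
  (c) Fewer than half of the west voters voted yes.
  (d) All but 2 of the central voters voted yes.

0

(a) east: |A| = 9, |A ∩ B| = 4; needs |A ∩ B| ≥ |A ∖ B| — false.
(b) north: |A| = 9, |A ∩ B| = 3; needs |A ∩ B| / |A| > 2/5 — false.
(c) west: |A| = 7, |A ∩ B| = 4; needs |A ∩ B| < |A ∖ B| — false.
(d) central: |A| = 6, |A ∩ B| = 3; needs |A ∖ B| = 2 — false.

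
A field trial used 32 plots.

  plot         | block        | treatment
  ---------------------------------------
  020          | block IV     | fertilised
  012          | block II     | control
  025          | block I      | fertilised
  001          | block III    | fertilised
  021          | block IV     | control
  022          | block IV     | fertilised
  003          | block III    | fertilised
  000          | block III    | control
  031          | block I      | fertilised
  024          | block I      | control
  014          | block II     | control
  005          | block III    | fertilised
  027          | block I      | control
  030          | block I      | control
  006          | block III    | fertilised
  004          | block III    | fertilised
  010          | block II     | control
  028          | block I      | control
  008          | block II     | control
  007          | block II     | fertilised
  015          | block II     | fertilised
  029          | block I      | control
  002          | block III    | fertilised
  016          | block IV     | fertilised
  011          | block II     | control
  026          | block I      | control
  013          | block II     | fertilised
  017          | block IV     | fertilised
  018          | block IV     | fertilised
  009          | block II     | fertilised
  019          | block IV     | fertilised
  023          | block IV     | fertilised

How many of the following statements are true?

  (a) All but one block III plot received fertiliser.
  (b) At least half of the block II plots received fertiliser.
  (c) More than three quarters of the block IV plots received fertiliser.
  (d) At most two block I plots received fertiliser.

(a) block III: |A| = 7, |A ∩ B| = 6; needs |A ∖ B| = 1 — true.
(b) block II: |A| = 9, |A ∩ B| = 4; needs |A ∩ B| ≥ |A ∖ B| — false.
(c) block IV: |A| = 8, |A ∩ B| = 7; needs |A ∩ B| / |A| > 3/4 — true.
(d) block I: |A| = 8, |A ∩ B| = 2; needs |A ∩ B| ≤ 2 — true.

3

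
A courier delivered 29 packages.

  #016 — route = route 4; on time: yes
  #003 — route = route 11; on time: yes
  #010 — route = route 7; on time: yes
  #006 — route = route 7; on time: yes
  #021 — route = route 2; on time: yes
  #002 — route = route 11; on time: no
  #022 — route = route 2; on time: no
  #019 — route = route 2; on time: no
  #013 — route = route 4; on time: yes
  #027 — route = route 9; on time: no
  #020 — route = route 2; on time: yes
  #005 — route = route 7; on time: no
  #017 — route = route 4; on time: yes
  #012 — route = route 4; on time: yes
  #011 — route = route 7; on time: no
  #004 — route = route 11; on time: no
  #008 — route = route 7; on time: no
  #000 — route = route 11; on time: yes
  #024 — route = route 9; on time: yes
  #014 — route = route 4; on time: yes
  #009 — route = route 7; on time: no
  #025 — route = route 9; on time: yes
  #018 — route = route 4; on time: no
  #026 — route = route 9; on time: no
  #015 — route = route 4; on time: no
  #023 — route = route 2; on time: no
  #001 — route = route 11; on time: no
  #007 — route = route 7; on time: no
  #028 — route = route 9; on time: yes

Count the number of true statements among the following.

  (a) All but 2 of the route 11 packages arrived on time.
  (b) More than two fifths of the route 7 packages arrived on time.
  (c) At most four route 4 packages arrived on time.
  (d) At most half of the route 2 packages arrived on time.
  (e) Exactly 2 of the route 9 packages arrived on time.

(a) route 11: |A| = 5, |A ∩ B| = 2; needs |A ∖ B| = 2 — false.
(b) route 7: |A| = 7, |A ∩ B| = 2; needs |A ∩ B| / |A| > 2/5 — false.
(c) route 4: |A| = 7, |A ∩ B| = 5; needs |A ∩ B| ≤ 4 — false.
(d) route 2: |A| = 5, |A ∩ B| = 2; needs |A ∩ B| ≤ |A ∖ B| — true.
(e) route 9: |A| = 5, |A ∩ B| = 3; needs |A ∩ B| = 2 — false.

1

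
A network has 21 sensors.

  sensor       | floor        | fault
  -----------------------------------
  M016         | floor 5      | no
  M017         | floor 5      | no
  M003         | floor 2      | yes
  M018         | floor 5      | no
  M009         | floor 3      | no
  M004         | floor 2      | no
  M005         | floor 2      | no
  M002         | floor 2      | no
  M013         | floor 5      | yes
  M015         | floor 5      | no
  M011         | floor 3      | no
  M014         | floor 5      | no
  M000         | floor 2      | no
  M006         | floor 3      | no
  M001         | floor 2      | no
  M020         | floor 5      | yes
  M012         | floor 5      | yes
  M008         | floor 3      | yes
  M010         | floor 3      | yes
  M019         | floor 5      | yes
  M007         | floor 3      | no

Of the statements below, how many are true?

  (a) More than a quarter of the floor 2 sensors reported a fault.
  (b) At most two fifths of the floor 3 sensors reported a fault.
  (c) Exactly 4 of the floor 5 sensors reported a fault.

2

(a) floor 2: |A| = 6, |A ∩ B| = 1; needs |A ∩ B| / |A| > 1/4 — false.
(b) floor 3: |A| = 6, |A ∩ B| = 2; needs |A ∩ B| / |A| ≤ 2/5 — true.
(c) floor 5: |A| = 9, |A ∩ B| = 4; needs |A ∩ B| = 4 — true.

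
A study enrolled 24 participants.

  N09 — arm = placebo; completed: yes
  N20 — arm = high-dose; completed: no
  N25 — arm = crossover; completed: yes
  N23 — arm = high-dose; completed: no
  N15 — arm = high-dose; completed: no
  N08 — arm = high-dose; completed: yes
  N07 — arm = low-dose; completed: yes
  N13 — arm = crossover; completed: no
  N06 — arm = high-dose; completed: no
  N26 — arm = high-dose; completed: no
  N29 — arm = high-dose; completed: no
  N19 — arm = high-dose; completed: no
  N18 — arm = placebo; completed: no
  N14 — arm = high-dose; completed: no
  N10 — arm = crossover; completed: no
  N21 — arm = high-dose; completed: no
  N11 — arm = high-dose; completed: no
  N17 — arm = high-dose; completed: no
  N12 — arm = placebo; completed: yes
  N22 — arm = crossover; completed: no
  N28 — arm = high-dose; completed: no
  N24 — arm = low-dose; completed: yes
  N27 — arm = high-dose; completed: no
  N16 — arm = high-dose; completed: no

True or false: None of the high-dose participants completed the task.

False

'None of the high-dose participants completed the task' holds iff A ∩ B = ∅ (|A ∩ B| = 0).
|A| = 15, |A ∩ B| = 1, |A ∖ B| = 14.
So the statement is false.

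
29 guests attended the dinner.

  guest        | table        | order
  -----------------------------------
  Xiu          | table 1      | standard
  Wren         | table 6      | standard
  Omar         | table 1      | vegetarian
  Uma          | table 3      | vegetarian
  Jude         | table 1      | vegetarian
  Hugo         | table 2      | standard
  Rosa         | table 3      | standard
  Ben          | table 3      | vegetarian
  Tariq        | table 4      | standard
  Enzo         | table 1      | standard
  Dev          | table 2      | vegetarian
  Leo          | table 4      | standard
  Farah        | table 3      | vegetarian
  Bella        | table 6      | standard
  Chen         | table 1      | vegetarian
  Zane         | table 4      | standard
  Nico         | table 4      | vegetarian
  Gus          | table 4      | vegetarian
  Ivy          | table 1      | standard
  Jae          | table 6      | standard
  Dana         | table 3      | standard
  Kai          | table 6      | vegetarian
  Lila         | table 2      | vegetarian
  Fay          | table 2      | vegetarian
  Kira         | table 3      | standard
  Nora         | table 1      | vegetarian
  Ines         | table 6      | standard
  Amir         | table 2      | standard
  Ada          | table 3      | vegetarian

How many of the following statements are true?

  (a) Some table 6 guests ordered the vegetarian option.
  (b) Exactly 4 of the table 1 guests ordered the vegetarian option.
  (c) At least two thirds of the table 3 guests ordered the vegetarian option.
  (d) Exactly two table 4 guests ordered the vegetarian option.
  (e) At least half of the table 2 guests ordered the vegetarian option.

(a) table 6: |A| = 5, |A ∩ B| = 1; needs A ∩ B ≠ ∅ (|A ∩ B| ≥ 1) — true.
(b) table 1: |A| = 7, |A ∩ B| = 4; needs |A ∩ B| = 4 — true.
(c) table 3: |A| = 7, |A ∩ B| = 4; needs |A ∩ B| / |A| ≥ 2/3 — false.
(d) table 4: |A| = 5, |A ∩ B| = 2; needs |A ∩ B| = 2 — true.
(e) table 2: |A| = 5, |A ∩ B| = 3; needs |A ∩ B| ≥ |A ∖ B| — true.

4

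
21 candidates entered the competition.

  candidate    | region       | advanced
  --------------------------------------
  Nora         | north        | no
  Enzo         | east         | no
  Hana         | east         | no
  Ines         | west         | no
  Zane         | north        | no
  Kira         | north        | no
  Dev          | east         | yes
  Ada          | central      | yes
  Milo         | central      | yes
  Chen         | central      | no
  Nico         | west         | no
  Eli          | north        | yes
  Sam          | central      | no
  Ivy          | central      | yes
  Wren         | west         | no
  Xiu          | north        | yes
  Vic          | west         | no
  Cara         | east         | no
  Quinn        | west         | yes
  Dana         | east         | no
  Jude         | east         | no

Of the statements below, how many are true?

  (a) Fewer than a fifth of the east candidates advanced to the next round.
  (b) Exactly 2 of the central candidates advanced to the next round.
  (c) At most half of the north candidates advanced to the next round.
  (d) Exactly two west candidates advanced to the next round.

(a) east: |A| = 6, |A ∩ B| = 1; needs |A ∩ B| / |A| < 1/5 — true.
(b) central: |A| = 5, |A ∩ B| = 3; needs |A ∩ B| = 2 — false.
(c) north: |A| = 5, |A ∩ B| = 2; needs |A ∩ B| ≤ |A ∖ B| — true.
(d) west: |A| = 5, |A ∩ B| = 1; needs |A ∩ B| = 2 — false.

2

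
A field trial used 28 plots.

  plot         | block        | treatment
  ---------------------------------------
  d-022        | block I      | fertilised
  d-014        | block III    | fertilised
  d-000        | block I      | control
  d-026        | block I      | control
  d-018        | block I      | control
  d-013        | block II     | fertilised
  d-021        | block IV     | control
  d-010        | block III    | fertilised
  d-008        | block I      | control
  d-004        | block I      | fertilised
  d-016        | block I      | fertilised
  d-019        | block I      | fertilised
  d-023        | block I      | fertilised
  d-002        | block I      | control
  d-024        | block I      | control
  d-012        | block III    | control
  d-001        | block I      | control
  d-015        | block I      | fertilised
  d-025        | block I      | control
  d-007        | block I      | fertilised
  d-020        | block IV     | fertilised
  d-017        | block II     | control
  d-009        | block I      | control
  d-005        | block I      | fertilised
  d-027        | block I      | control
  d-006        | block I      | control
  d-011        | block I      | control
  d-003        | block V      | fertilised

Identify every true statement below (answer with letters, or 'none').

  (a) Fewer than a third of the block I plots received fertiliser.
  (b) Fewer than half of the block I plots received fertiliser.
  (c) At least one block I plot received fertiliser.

(b), (c)

|A| = 20, |A ∩ B| = 8, |A ∖ B| = 12.
(a) |A ∩ B| / |A| < 1/3: fails.
(b) |A ∩ B| < |A ∖ B|: holds.
(c) A ∩ B ≠ ∅ (|A ∩ B| ≥ 1): holds.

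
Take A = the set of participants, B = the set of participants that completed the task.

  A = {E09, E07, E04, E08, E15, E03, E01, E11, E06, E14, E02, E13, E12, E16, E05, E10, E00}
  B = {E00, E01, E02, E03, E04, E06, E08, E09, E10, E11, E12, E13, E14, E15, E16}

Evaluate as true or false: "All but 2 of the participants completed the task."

Truth condition: |A ∖ B| = 2.
|A| = 17, |A ∩ B| = 15, |A ∖ B| = 2.
|A ∖ B| = 2, so the statement is true.

True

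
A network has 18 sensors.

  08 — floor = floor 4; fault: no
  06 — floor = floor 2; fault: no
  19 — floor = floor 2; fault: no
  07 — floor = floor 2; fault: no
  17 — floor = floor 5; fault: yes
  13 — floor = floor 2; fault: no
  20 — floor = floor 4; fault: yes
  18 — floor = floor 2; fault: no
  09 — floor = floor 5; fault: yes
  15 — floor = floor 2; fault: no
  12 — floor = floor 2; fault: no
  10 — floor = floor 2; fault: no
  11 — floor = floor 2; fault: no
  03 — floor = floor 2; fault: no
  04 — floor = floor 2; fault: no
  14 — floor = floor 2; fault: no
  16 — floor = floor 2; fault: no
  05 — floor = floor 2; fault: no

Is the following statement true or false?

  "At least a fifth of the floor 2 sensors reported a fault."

'At least a fifth of the floor 2 sensors reported a fault' holds iff |A ∩ B| / |A| ≥ 1/5.
A (the restrictor) = {06, 19, 07, 13, 18, 15, 12, 10, 11, 03, 04, 14, 16, 05}, |A| = 14.
A ∩ B = {}, so |A ∩ B| = 0.
A ∖ B = {06, 19, 07, 13, 18, 15, 12, 10, 11, 03, 04, 14, 16, 05}, so |A ∖ B| = 14.
|A ∩ B|/|A| = 0/14, so the statement is false.

False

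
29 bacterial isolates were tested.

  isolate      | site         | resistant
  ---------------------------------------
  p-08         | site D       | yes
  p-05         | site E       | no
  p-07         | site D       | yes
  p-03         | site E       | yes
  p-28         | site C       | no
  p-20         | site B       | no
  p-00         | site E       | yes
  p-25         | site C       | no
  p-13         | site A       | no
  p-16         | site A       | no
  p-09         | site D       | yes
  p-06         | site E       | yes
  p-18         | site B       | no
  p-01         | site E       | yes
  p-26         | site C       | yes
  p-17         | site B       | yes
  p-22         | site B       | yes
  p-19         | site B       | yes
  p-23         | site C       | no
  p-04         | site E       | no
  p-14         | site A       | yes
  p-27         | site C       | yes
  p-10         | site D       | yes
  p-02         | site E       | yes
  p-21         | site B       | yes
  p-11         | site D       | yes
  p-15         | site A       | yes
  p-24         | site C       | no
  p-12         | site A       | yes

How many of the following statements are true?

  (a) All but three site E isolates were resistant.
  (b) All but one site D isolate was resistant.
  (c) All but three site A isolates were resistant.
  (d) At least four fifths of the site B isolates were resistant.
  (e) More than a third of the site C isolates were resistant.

(a) site E: |A| = 7, |A ∩ B| = 5; needs |A ∖ B| = 3 — false.
(b) site D: |A| = 5, |A ∩ B| = 5; needs |A ∖ B| = 1 — false.
(c) site A: |A| = 5, |A ∩ B| = 3; needs |A ∖ B| = 3 — false.
(d) site B: |A| = 6, |A ∩ B| = 4; needs |A ∩ B| / |A| ≥ 4/5 — false.
(e) site C: |A| = 6, |A ∩ B| = 2; needs |A ∩ B| / |A| > 1/3 — false.

0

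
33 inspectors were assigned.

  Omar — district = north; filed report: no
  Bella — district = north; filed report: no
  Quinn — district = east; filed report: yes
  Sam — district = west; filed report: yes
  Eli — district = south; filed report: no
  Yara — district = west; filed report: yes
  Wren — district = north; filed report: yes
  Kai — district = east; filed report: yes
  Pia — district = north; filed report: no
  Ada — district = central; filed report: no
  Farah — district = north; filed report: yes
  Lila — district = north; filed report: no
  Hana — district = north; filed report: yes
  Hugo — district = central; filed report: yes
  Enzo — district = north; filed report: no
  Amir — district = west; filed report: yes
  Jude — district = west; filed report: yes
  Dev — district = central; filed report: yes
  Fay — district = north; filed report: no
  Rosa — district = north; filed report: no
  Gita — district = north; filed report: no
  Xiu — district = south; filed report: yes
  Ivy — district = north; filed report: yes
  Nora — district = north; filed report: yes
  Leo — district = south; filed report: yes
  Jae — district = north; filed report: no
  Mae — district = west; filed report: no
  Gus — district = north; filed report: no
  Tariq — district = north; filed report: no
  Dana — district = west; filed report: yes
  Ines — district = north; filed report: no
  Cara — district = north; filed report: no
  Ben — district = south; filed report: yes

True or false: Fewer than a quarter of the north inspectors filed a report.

Truth condition: |A ∩ B| / |A| < 1/4.
|A| = 18, |A ∩ B| = 5, |A ∖ B| = 13.
|A ∩ B|/|A| = 5/18, so the statement is false.

False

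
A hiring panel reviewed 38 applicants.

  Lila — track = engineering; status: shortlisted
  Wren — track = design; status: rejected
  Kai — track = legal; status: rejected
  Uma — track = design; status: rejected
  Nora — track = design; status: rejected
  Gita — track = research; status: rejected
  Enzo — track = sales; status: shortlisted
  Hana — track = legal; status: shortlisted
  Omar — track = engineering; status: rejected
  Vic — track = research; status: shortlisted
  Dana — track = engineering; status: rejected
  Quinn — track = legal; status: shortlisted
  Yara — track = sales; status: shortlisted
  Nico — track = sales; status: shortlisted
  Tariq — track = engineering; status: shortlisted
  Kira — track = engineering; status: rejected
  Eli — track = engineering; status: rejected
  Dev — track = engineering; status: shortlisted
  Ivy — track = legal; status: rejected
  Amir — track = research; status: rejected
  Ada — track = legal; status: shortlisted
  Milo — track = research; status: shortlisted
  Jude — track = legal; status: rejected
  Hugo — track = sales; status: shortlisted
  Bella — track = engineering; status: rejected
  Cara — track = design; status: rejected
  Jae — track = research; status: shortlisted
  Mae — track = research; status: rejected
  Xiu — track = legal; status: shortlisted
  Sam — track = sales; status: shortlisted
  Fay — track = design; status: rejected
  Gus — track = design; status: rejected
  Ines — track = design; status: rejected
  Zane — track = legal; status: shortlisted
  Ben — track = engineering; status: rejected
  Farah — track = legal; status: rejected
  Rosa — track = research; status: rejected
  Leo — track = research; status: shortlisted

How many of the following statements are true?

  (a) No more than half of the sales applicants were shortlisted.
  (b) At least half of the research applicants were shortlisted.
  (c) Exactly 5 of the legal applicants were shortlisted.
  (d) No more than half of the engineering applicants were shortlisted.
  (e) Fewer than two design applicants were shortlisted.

4

(a) sales: |A| = 5, |A ∩ B| = 5; needs |A ∩ B| ≤ |A ∖ B| — false.
(b) research: |A| = 8, |A ∩ B| = 4; needs |A ∩ B| ≥ |A ∖ B| — true.
(c) legal: |A| = 9, |A ∩ B| = 5; needs |A ∩ B| = 5 — true.
(d) engineering: |A| = 9, |A ∩ B| = 3; needs |A ∩ B| ≤ |A ∖ B| — true.
(e) design: |A| = 7, |A ∩ B| = 0; needs |A ∩ B| < 2 — true.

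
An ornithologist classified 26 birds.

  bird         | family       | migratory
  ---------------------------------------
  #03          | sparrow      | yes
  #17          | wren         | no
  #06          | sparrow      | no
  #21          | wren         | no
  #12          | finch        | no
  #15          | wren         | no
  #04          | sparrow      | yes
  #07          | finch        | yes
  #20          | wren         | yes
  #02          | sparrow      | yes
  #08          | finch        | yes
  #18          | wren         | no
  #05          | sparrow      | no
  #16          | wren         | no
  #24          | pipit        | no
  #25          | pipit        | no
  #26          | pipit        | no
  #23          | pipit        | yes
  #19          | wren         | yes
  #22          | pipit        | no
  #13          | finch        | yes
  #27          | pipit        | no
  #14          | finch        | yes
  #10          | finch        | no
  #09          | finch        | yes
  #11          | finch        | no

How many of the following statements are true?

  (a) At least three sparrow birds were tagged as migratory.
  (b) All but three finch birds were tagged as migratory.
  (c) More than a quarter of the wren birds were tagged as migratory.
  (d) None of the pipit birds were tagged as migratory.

3

(a) sparrow: |A| = 5, |A ∩ B| = 3; needs |A ∩ B| ≥ 3 — true.
(b) finch: |A| = 8, |A ∩ B| = 5; needs |A ∖ B| = 3 — true.
(c) wren: |A| = 7, |A ∩ B| = 2; needs |A ∩ B| / |A| > 1/4 — true.
(d) pipit: |A| = 6, |A ∩ B| = 1; needs A ∩ B = ∅ (|A ∩ B| = 0) — false.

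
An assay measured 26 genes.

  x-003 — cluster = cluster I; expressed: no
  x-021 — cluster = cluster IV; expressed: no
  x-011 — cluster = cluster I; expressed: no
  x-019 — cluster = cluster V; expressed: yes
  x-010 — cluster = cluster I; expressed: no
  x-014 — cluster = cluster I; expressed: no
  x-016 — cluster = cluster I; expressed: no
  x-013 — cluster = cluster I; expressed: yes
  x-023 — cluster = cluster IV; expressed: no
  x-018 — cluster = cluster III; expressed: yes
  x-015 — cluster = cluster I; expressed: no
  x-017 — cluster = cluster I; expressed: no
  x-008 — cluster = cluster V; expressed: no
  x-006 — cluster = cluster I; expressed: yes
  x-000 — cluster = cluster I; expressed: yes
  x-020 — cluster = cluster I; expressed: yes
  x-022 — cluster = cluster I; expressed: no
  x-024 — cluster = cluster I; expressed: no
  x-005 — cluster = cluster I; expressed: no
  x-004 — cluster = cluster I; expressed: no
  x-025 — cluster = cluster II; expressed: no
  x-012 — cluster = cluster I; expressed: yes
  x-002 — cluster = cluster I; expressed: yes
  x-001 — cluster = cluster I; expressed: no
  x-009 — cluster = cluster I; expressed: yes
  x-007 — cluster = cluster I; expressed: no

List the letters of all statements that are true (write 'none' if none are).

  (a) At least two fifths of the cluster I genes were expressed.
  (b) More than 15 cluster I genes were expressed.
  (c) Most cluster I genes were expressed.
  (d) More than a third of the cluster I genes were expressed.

|A| = 20, |A ∩ B| = 7, |A ∖ B| = 13.
(a) |A ∩ B| / |A| ≥ 2/5: fails.
(b) |A ∩ B| > 15: fails.
(c) |A ∩ B| > |A ∖ B|: fails.
(d) |A ∩ B| / |A| > 1/3: holds.

(d)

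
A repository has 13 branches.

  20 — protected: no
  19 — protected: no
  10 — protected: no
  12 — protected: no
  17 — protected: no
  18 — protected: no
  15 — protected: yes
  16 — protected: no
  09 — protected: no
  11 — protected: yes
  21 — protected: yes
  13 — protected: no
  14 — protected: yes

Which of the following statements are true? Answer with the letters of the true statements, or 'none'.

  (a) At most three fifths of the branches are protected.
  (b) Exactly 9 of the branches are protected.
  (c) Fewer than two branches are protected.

|A| = 13, |A ∩ B| = 4, |A ∖ B| = 9.
(a) |A ∩ B| / |A| ≤ 3/5: holds.
(b) |A ∩ B| = 9: fails.
(c) |A ∩ B| < 2: fails.

(a)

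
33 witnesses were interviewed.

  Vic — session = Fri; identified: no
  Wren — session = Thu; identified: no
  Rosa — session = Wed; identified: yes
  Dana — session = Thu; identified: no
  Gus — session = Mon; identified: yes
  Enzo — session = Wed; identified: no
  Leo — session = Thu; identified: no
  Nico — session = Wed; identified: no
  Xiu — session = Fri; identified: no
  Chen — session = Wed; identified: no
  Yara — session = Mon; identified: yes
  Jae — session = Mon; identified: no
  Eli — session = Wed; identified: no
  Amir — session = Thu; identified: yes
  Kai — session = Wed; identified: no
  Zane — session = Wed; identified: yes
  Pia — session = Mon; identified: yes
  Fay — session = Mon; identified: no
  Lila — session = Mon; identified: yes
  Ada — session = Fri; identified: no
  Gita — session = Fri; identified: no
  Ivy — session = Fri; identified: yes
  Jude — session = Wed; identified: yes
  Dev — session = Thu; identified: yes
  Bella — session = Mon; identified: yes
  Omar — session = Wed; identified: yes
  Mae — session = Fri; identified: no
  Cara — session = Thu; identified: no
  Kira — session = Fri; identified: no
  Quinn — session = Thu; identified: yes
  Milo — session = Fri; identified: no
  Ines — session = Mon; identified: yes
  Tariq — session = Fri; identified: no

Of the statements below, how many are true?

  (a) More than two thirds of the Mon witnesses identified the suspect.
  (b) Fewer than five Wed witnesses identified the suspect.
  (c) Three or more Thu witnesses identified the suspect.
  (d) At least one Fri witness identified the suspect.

4

(a) Mon: |A| = 8, |A ∩ B| = 6; needs |A ∩ B| / |A| > 2/3 — true.
(b) Wed: |A| = 9, |A ∩ B| = 4; needs |A ∩ B| < 5 — true.
(c) Thu: |A| = 7, |A ∩ B| = 3; needs |A ∩ B| ≥ 3 — true.
(d) Fri: |A| = 9, |A ∩ B| = 1; needs A ∩ B ≠ ∅ (|A ∩ B| ≥ 1) — true.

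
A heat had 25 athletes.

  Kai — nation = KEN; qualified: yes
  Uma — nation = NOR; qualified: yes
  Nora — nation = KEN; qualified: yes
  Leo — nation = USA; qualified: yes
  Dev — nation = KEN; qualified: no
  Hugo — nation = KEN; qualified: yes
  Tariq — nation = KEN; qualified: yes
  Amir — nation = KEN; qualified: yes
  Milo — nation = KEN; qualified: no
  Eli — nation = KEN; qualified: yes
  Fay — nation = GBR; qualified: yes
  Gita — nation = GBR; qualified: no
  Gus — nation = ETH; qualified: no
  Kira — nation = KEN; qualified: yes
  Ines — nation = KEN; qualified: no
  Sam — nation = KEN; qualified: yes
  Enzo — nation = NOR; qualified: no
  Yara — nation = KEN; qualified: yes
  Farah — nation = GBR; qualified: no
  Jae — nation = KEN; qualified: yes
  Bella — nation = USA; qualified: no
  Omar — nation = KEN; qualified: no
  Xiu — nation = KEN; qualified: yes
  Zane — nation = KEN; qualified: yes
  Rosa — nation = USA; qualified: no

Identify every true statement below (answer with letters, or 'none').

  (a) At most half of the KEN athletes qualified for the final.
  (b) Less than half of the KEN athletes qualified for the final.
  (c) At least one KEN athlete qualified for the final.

|A| = 16, |A ∩ B| = 12, |A ∖ B| = 4.
(a) |A ∩ B| ≤ |A ∖ B|: fails.
(b) |A ∩ B| < |A ∖ B|: fails.
(c) A ∩ B ≠ ∅ (|A ∩ B| ≥ 1): holds.

(c)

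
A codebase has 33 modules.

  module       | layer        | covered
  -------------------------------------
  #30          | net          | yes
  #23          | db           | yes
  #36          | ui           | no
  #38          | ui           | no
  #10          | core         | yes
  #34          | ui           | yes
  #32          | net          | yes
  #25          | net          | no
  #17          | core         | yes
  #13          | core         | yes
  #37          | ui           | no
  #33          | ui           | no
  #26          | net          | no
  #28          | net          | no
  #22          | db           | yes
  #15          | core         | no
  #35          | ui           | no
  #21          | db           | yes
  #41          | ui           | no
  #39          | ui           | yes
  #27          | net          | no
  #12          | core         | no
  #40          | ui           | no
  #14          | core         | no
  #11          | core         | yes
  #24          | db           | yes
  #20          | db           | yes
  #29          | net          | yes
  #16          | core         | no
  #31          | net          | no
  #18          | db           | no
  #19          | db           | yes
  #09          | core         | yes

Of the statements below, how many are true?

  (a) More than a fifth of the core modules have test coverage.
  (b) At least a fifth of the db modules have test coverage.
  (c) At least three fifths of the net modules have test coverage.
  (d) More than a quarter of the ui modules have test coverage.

(a) core: |A| = 9, |A ∩ B| = 5; needs |A ∩ B| / |A| > 1/5 — true.
(b) db: |A| = 7, |A ∩ B| = 6; needs |A ∩ B| / |A| ≥ 1/5 — true.
(c) net: |A| = 8, |A ∩ B| = 3; needs |A ∩ B| / |A| ≥ 3/5 — false.
(d) ui: |A| = 9, |A ∩ B| = 2; needs |A ∩ B| / |A| > 1/4 — false.

2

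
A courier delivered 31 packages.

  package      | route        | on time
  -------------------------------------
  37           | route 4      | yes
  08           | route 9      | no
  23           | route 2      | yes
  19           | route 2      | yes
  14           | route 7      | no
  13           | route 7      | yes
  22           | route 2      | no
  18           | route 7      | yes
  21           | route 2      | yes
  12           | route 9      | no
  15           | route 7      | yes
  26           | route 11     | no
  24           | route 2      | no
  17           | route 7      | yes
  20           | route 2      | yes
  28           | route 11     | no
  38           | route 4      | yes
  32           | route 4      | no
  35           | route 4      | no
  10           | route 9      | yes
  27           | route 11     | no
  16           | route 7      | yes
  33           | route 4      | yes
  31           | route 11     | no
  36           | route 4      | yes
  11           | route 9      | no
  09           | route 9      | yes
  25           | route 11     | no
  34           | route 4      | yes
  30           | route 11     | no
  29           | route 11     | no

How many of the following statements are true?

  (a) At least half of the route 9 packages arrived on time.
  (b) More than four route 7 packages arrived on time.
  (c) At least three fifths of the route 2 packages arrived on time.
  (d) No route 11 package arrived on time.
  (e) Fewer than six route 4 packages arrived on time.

4

(a) route 9: |A| = 5, |A ∩ B| = 2; needs |A ∩ B| ≥ |A ∖ B| — false.
(b) route 7: |A| = 6, |A ∩ B| = 5; needs |A ∩ B| > 4 — true.
(c) route 2: |A| = 6, |A ∩ B| = 4; needs |A ∩ B| / |A| ≥ 3/5 — true.
(d) route 11: |A| = 7, |A ∩ B| = 0; needs A ∩ B = ∅ (|A ∩ B| = 0) — true.
(e) route 4: |A| = 7, |A ∩ B| = 5; needs |A ∩ B| < 6 — true.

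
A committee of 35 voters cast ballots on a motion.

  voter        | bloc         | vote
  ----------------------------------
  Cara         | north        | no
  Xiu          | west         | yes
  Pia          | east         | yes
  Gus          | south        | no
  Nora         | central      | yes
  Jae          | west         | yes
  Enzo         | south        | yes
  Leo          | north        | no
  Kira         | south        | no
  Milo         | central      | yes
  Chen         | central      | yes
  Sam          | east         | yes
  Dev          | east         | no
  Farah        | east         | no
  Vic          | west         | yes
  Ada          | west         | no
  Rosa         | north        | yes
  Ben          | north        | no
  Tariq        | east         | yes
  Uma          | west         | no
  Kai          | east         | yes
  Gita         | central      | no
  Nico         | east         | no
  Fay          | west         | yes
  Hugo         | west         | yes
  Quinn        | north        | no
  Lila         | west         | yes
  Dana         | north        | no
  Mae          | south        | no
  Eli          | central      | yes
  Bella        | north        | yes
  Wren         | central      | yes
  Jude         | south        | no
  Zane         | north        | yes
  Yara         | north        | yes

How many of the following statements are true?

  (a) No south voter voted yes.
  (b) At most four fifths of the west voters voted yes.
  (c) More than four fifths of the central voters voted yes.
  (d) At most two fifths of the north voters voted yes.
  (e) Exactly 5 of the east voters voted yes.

2

(a) south: |A| = 5, |A ∩ B| = 1; needs A ∩ B = ∅ (|A ∩ B| = 0) — false.
(b) west: |A| = 8, |A ∩ B| = 6; needs |A ∩ B| / |A| ≤ 4/5 — true.
(c) central: |A| = 6, |A ∩ B| = 5; needs |A ∩ B| / |A| > 4/5 — true.
(d) north: |A| = 9, |A ∩ B| = 4; needs |A ∩ B| / |A| ≤ 2/5 — false.
(e) east: |A| = 7, |A ∩ B| = 4; needs |A ∩ B| = 5 — false.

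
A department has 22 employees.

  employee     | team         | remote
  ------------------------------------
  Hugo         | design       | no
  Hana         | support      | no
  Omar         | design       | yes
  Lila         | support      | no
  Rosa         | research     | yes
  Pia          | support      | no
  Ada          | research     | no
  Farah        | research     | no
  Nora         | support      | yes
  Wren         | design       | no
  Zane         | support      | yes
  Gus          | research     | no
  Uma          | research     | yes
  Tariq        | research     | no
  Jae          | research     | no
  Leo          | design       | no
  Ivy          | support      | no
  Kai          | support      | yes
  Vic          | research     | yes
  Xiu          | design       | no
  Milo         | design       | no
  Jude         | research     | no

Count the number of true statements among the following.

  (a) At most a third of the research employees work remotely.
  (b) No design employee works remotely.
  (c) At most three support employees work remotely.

(a) research: |A| = 9, |A ∩ B| = 3; needs |A ∩ B| / |A| ≤ 1/3 — true.
(b) design: |A| = 6, |A ∩ B| = 1; needs A ∩ B = ∅ (|A ∩ B| = 0) — false.
(c) support: |A| = 7, |A ∩ B| = 3; needs |A ∩ B| ≤ 3 — true.

2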